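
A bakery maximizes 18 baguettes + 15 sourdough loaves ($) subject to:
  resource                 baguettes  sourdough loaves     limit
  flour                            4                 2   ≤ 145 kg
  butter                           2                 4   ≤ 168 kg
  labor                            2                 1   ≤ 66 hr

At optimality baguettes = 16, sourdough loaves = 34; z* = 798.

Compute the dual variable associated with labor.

At the optimum: flour uses 132 of 145 (slack = 13); butter uses 168 of 168 (binding); labor uses 66 of 66 (binding).
Since flour is not tight, its dual is 0.
From A_Bᵀ y = c: 2·y_butter + 2·y_labor = 18; 4·y_butter + 1·y_labor = 15.
→ y_butter = 2 and y_labor = 7.
Shadow price of labor = 7.

7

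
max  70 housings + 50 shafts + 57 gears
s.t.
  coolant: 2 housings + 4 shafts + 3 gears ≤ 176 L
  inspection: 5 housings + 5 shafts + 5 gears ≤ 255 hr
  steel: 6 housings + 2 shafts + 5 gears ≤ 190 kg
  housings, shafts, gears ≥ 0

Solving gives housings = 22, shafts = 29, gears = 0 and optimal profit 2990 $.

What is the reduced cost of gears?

Binding: inspection and steel. Non-binding: coolant (16 unused).
By complementary slackness, y = 0 for the non-binding constraint.
Dual feasibility on the basic columns requires 5·y_inspection + 6·y_steel = 70, 5·y_inspection + 2·y_steel = 50.
→ y_inspection = 8 and y_steel = 5.
Reduced cost of gears: c₃ − yᵀa₃ = 57 − (8·5 + 5·5) = 57 − 65 = -8.

-8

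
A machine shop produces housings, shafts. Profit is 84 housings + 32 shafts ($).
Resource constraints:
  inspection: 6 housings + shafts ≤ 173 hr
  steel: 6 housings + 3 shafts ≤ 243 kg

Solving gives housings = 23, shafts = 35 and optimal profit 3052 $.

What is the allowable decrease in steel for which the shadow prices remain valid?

Binding constraints: inspection, steel. The basis is B = [[6,1],[6,3]] with det 12.
Per unit decrease in steel, x* moves by d = (0.0833, -0.5).
The basis stays optimal until shafts reaches 0; allowable decrease = 70 kg.

70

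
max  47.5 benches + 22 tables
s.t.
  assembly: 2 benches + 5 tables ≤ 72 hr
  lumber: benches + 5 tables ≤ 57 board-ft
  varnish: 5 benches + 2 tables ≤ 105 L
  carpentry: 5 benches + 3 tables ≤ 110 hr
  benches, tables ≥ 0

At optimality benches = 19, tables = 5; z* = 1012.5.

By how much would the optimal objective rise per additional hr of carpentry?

Binding: varnish and carpentry. Non-binding: assembly (9 unused), lumber (13 unused).
By complementary slackness, y = 0 for the non-binding constraints.
The binding rows give the dual system: 5·y_varnish + 5·y_carpentry = 47.5 and 2·y_varnish + 3·y_carpentry = 22.
→ y_varnish = 6.5 and y_carpentry = 3.
Shadow price of carpentry = 3.

3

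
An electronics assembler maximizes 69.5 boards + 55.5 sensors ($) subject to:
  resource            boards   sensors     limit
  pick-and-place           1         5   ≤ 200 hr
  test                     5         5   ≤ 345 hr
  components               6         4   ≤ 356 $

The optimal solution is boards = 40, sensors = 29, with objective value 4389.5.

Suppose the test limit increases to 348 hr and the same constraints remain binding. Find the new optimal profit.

4406

Binding: test and components. Non-binding: pick-and-place (15 unused).
Since pick-and-place is not tight, its dual is 0.
From A_Bᵀ y = c: 5·y_test + 6·y_components = 69.5; 5·y_test + 4·y_components = 55.5.
This yields shadow prices y_test = 5.5, y_components = 7.
Δz = y_test·Δb = 5.5 × (3) = 16.5, so new z* = 4389.5 + 16.5 = 4406.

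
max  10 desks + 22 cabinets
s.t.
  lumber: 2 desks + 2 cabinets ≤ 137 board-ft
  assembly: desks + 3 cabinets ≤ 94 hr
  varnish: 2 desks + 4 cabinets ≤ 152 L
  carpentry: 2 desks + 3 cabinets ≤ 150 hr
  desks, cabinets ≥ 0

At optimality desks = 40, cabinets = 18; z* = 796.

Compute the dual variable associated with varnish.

4

Binding: assembly and varnish. Non-binding: lumber (21 unused), carpentry (16 unused).
By complementary slackness, y = 0 for the non-binding constraints.
The binding rows give the dual system: 1·y_assembly + 2·y_varnish = 10 and 3·y_assembly + 4·y_varnish = 22.
This yields shadow prices y_assembly = 2, y_varnish = 4.
Shadow price of varnish = 4.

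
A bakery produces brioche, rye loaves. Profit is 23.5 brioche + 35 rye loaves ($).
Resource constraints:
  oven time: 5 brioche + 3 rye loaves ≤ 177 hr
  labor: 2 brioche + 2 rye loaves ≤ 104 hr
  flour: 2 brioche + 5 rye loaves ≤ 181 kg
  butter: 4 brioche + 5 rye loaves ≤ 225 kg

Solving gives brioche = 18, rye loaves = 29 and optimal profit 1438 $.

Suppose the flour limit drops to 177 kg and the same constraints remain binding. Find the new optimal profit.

At the optimum: oven time uses 177 of 177 (binding); labor uses 94 of 104 (slack = 10); flour uses 181 of 181 (binding); butter uses 217 of 225 (slack = 8).
Slack constraints have shadow price 0 (complementary slackness).
From A_Bᵀ y = c: 5·y_oven time + 2·y_flour = 23.5; 3·y_oven time + 5·y_flour = 35.
→ y_oven time = 2.5 and y_flour = 5.5.
Δz = y_flour·Δb = 5.5 × (-4) = -22, so new z* = 1438 − 22 = 1416.

1416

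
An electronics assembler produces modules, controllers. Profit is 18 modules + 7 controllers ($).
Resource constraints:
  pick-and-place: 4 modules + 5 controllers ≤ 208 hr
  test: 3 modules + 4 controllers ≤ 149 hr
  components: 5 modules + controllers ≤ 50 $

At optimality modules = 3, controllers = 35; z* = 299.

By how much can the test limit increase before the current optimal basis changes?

17

Binding constraints: test, components. The basis is B = [[3,4],[5,1]] with det -17.
Per unit increase in test, x* moves by d = (-0.0588, 0.2941).
The basis stays optimal until pick-and-place becomes binding; allowable increase = 17 hr.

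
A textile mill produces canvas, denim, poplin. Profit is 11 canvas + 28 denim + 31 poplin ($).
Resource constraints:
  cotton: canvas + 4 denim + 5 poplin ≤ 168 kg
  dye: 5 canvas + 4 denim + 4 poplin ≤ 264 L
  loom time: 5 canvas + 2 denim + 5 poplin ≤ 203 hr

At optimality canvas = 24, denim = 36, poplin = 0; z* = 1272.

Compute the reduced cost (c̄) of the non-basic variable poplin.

At the optimum: cotton uses 168 of 168 (binding); dye uses 264 of 264 (binding); loom time uses 192 of 203 (slack = 11).
Since loom time is not tight, its dual is 0.
Dual feasibility on the basic columns requires 1·y_cotton + 5·y_dye = 11, 4·y_cotton + 4·y_dye = 28.
→ y_cotton = 6 and y_dye = 1.
Reduced cost of poplin: c₃ − yᵀa₃ = 31 − (6·5 + 1·4) = 31 − 34 = -3.

-3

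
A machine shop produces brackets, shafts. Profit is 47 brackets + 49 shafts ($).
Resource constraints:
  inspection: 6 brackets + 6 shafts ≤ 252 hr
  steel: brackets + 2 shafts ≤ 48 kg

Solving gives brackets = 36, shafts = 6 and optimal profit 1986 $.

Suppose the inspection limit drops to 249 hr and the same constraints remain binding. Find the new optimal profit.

At the optimum: inspection uses 252 of 252 (binding); steel uses 48 of 48 (binding).
From A_Bᵀ y = c: 6·y_inspection + 1·y_steel = 47; 6·y_inspection + 2·y_steel = 49.
Solving: y_inspection = 7.5, y_steel = 2.
Δz = y_inspection·Δb = 7.5 × (-3) = -22.5, so new z* = 1986 − 22.5 = 1963.5.

1963.5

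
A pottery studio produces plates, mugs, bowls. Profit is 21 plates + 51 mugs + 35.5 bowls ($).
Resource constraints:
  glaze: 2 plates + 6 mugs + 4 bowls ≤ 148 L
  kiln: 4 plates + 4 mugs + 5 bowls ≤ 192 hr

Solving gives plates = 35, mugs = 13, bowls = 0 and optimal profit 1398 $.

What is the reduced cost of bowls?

-2

At the optimum: glaze uses 148 of 148 (binding); kiln uses 192 of 192 (binding).
From A_Bᵀ y = c: 2·y_glaze + 4·y_kiln = 21; 6·y_glaze + 4·y_kiln = 51.
This yields shadow prices y_glaze = 7.5, y_kiln = 1.5.
Reduced cost of bowls: c₃ − yᵀa₃ = 35.5 − (7.5·4 + 1.5·5) = 35.5 − 37.5 = -2.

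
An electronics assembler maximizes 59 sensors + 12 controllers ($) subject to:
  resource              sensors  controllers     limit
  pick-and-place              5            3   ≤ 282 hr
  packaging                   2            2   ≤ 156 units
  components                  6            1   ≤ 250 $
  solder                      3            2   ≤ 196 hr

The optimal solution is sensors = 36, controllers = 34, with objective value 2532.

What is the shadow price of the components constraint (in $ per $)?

9

Check each constraint at x*: pick-and-place 282/282 (tight); packaging 140/156 (slack 16); components 250/250 (tight); solder 176/196 (slack 20).
Since packaging, solder are not tight, their duals are 0.
Dual feasibility on the basic columns requires 5·y_pick-and-place + 6·y_components = 59, 3·y_pick-and-place + 1·y_components = 12.
Solving: y_pick-and-place = 1, y_components = 9.
Shadow price of components = 9.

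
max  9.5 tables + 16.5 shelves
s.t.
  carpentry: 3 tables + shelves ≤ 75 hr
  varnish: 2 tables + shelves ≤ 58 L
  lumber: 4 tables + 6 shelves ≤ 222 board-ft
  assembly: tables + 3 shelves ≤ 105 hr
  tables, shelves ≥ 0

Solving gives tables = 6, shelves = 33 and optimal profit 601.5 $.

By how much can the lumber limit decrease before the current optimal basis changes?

Binding constraints: lumber, assembly. The basis is B = [[4,6],[1,3]] with det 6.
Per unit decrease in lumber, x* moves by d = (-0.5, 0.1667).
The basis stays optimal until tables reaches 0; allowable decrease = 12 board-ft.

12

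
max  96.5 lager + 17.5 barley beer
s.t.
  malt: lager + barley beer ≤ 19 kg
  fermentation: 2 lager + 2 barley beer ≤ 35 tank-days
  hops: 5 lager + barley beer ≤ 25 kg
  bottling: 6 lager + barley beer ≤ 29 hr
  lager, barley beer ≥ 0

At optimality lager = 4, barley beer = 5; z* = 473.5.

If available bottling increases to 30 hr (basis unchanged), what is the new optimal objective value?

At the optimum: malt uses 9 of 19 (slack = 10); fermentation uses 18 of 35 (slack = 17); hops uses 25 of 25 (binding); bottling uses 29 of 29 (binding).
By complementary slackness, y = 0 for the non-binding constraints.
The binding rows give the dual system: 5·y_hops + 6·y_bottling = 96.5 and 1·y_hops + 1·y_bottling = 17.5.
→ y_hops = 8.5 and y_bottling = 9.
Δz = y_bottling·Δb = 9 × (1) = 9, so new z* = 473.5 + 9 = 482.5.

482.5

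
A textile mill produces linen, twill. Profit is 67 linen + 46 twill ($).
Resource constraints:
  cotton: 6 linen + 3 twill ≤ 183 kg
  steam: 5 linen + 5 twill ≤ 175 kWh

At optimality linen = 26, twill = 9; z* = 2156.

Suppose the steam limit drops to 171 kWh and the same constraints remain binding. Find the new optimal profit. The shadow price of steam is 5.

2136

Δb = -4, so new z* = 2156 + (5)·(-4) = 2156 − 20 = 2136.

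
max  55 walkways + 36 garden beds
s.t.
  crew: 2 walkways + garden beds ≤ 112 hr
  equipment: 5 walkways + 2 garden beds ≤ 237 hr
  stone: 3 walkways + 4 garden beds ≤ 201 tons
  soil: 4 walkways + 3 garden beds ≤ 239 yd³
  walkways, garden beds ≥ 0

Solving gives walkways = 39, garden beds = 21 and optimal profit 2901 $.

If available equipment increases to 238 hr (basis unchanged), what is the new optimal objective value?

2909

Binding: equipment and stone. Non-binding: crew (13 unused), soil (20 unused).
By complementary slackness, y = 0 for the non-binding constraints.
Dual feasibility on the basic columns requires 5·y_equipment + 3·y_stone = 55, 2·y_equipment + 4·y_stone = 36.
→ y_equipment = 8 and y_stone = 5.
Δz = y_equipment·Δb = 8 × (1) = 8, so new z* = 2901 + 8 = 2909.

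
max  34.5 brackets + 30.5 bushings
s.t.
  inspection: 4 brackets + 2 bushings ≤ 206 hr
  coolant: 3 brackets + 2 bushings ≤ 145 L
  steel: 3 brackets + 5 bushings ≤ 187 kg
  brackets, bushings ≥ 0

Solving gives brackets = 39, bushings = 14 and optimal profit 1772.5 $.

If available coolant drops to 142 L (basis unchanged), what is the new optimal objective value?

1745.5

Check each constraint at x*: inspection 184/206 (slack 22); coolant 145/145 (tight); steel 187/187 (tight).
By complementary slackness, y = 0 for the non-binding constraint.
The binding rows give the dual system: 3·y_coolant + 3·y_steel = 34.5 and 2·y_coolant + 5·y_steel = 30.5.
Solving: y_coolant = 9, y_steel = 2.5.
Δz = y_coolant·Δb = 9 × (-3) = -27, so new z* = 1772.5 − 27 = 1745.5.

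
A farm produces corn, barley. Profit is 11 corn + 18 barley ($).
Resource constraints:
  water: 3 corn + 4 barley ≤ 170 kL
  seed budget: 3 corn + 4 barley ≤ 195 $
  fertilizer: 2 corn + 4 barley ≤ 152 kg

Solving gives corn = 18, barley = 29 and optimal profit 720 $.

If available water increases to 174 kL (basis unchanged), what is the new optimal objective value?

At the optimum: water uses 170 of 170 (binding); seed budget uses 170 of 195 (slack = 25); fertilizer uses 152 of 152 (binding).
By complementary slackness, y = 0 for the non-binding constraint.
Dual feasibility on the basic columns requires 3·y_water + 2·y_fertilizer = 11, 4·y_water + 4·y_fertilizer = 18.
→ y_water = 2 and y_fertilizer = 2.5.
Δz = y_water·Δb = 2 × (4) = 8, so new z* = 720 + 8 = 728.

728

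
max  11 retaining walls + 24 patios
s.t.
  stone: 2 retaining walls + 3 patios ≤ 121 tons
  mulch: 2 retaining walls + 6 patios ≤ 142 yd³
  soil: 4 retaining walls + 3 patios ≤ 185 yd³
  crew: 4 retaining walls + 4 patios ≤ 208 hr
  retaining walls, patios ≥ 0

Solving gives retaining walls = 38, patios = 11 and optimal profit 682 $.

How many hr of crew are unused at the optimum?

crew used = 4·38 + 4·11 = 196; slack = 208 − 196 = 12.

12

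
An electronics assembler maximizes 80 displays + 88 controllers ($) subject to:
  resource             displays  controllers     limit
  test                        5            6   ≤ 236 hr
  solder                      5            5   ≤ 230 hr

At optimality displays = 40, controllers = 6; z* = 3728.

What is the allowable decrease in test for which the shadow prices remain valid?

Binding constraints: test, solder. The basis is B = [[5,6],[5,5]] with det -5.
Per unit decrease in test, x* moves by d = (1, -1).
The basis stays optimal until controllers reaches 0; allowable decrease = 6 hr.

6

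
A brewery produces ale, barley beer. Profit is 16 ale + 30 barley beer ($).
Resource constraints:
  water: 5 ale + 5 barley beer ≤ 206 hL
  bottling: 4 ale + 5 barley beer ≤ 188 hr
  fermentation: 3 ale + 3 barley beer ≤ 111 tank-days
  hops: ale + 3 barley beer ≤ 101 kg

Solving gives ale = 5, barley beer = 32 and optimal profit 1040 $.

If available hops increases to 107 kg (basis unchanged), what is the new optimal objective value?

1082

Check each constraint at x*: water 185/206 (slack 21); bottling 180/188 (slack 8); fermentation 111/111 (tight); hops 101/101 (tight).
Slack constraints have shadow price 0 (complementary slackness).
From A_Bᵀ y = c: 3·y_fermentation + 1·y_hops = 16; 3·y_fermentation + 3·y_hops = 30.
This yields shadow prices y_fermentation = 3, y_hops = 7.
Δz = y_hops·Δb = 7 × (6) = 42, so new z* = 1040 + 42 = 1082.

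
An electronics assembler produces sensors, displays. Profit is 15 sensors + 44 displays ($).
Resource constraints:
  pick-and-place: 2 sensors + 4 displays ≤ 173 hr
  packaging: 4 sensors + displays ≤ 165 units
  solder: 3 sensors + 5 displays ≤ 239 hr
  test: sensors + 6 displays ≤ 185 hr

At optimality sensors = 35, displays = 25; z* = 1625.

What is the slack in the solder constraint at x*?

9

solder used = 3·35 + 5·25 = 230; slack = 239 − 230 = 9.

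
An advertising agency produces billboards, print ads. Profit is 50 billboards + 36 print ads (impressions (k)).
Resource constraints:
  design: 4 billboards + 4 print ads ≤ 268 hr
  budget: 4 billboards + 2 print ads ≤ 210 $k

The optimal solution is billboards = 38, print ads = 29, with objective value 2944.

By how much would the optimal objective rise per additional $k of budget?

Both design and budget are binding at x*.
The binding rows give the dual system: 4·y_design + 4·y_budget = 50 and 4·y_design + 2·y_budget = 36.
Solving: y_design = 5.5, y_budget = 7.
Shadow price of budget = 7.

7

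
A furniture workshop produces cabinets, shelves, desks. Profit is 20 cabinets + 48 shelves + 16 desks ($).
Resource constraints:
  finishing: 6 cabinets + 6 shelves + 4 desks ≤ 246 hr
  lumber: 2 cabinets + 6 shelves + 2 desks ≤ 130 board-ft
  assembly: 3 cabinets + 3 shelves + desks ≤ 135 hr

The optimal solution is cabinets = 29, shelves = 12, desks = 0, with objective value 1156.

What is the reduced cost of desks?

-2

Binding: finishing and lumber. Non-binding: assembly (12 unused).
By complementary slackness, y = 0 for the non-binding constraint.
From A_Bᵀ y = c: 6·y_finishing + 2·y_lumber = 20; 6·y_finishing + 6·y_lumber = 48.
Solving: y_finishing = 1, y_lumber = 7.
Reduced cost of desks: c₃ − yᵀa₃ = 16 − (1·4 + 7·2) = 16 − 18 = -2.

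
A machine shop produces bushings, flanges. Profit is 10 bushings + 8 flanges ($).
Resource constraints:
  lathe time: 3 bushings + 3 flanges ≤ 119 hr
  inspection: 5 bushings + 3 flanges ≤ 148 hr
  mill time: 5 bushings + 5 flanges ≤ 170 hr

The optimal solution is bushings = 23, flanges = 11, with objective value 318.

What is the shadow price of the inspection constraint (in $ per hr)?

1

Binding: inspection and mill time. Non-binding: lathe time (17 unused).
By complementary slackness, y = 0 for the non-binding constraint.
From A_Bᵀ y = c: 5·y_inspection + 5·y_mill time = 10; 3·y_inspection + 5·y_mill time = 8.
Solving: y_inspection = 1, y_mill time = 1.
Shadow price of inspection = 1.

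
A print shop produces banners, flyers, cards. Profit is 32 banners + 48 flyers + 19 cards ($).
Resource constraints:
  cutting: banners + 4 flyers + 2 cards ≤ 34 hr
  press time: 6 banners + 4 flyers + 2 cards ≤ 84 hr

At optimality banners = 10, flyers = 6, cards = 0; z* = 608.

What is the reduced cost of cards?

-5

Check each constraint at x*: cutting 34/34 (tight); press time 84/84 (tight).
The binding rows give the dual system: 1·y_cutting + 6·y_press time = 32 and 4·y_cutting + 4·y_press time = 48.
This yields shadow prices y_cutting = 8, y_press time = 4.
Reduced cost of cards: c₃ − yᵀa₃ = 19 − (8·2 + 4·2) = 19 − 24 = -5.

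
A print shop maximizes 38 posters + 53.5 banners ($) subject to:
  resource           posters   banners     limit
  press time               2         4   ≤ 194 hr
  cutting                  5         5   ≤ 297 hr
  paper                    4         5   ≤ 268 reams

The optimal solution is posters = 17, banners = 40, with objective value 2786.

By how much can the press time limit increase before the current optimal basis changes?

20.4

Binding constraints: press time, paper. The basis is B = [[2,4],[4,5]] with det -6.
Per unit increase in press time, x* moves by d = (-0.8333, 0.6667).
The basis stays optimal until posters reaches 0; allowable increase = 20.4 hr.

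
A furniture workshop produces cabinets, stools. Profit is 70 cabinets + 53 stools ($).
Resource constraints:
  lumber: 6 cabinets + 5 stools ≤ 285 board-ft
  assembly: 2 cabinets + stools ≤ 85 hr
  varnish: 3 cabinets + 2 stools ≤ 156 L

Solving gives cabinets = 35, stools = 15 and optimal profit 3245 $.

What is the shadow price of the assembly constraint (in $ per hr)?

Check each constraint at x*: lumber 285/285 (tight); assembly 85/85 (tight); varnish 135/156 (slack 21).
Slack constraints have shadow price 0 (complementary slackness).
From A_Bᵀ y = c: 6·y_lumber + 2·y_assembly = 70; 5·y_lumber + 1·y_assembly = 53.
→ y_lumber = 9 and y_assembly = 8.
Shadow price of assembly = 8.

8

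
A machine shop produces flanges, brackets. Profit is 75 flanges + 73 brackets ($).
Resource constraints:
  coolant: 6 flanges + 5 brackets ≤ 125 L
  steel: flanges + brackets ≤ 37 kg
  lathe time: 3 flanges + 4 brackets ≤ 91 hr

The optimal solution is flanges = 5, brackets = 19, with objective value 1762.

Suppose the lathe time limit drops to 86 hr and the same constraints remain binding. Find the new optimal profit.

Binding: coolant and lathe time. Non-binding: steel (13 unused).
Slack constraints have shadow price 0 (complementary slackness).
Dual feasibility on the basic columns requires 6·y_coolant + 3·y_lathe time = 75, 5·y_coolant + 4·y_lathe time = 73.
Solving: y_coolant = 9, y_lathe time = 7.
Δz = y_lathe time·Δb = 7 × (-5) = -35, so new z* = 1762 − 35 = 1727.

1727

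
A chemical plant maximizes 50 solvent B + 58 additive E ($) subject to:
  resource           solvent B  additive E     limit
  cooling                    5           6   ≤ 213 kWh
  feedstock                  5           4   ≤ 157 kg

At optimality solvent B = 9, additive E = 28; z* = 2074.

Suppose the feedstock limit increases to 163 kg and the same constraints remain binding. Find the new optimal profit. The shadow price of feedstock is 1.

2080

Δb = 6, so new z* = 2074 + (1)·(6) = 2074 + 6 = 2080.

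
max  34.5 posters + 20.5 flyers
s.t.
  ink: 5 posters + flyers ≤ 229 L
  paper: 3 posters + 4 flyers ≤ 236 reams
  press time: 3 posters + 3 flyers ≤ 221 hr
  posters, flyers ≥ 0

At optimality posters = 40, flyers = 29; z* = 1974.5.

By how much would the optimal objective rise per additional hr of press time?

Check each constraint at x*: ink 229/229 (tight); paper 236/236 (tight); press time 207/221 (slack 14).
Slack constraints have shadow price 0 (complementary slackness).
The binding rows give the dual system: 5·y_ink + 3·y_paper = 34.5 and 1·y_ink + 4·y_paper = 20.5.
→ y_ink = 4.5 and y_paper = 4.
Shadow price of press time = 0.

0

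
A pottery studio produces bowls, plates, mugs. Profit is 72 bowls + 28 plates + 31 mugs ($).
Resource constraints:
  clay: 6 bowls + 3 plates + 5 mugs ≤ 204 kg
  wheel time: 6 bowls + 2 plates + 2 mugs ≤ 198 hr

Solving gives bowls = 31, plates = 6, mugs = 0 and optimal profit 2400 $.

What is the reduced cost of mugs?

Both clay and wheel time are binding at x*.
Dual feasibility on the basic columns requires 6·y_clay + 6·y_wheel time = 72, 3·y_clay + 2·y_wheel time = 28.
This yields shadow prices y_clay = 4, y_wheel time = 8.
Reduced cost of mugs: c₃ − yᵀa₃ = 31 − (4·5 + 8·2) = 31 − 36 = -5.

-5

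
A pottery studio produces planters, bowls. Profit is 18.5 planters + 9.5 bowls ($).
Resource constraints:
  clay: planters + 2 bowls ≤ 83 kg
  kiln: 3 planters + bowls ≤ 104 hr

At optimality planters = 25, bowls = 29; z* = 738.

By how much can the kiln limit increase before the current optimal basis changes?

145

Binding constraints: clay, kiln. The basis is B = [[1,2],[3,1]] with det -5.
Per unit increase in kiln, x* moves by d = (0.4, -0.2).
The basis stays optimal until bowls reaches 0; allowable increase = 145 hr.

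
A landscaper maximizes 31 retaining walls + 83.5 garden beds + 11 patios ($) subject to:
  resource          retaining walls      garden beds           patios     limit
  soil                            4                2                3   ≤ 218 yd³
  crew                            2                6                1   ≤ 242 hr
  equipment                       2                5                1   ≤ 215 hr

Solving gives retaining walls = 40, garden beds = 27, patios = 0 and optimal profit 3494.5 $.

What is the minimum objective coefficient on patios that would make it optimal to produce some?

At the optimum: soil uses 214 of 218 (slack = 4); crew uses 242 of 242 (binding); equipment uses 215 of 215 (binding).
Slack constraints have shadow price 0 (complementary slackness).
The binding rows give the dual system: 2·y_crew + 2·y_equipment = 31 and 6·y_crew + 5·y_equipment = 83.5.
Solving: y_crew = 6, y_equipment = 9.5.
patios enters the basis when its profit ≥ yᵀa₃ = 6·1 + 9.5·1 = 15.5.

15.5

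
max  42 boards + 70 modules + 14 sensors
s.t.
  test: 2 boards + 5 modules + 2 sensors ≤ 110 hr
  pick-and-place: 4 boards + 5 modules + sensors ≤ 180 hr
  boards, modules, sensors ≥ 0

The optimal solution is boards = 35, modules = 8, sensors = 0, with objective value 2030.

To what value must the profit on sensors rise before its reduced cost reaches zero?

Check each constraint at x*: test 110/110 (tight); pick-and-place 180/180 (tight).
From A_Bᵀ y = c: 2·y_test + 4·y_pick-and-place = 42; 5·y_test + 5·y_pick-and-place = 70.
Solving: y_test = 7, y_pick-and-place = 7.
sensors enters the basis when its profit ≥ yᵀa₃ = 7·2 + 7·1 = 21.

21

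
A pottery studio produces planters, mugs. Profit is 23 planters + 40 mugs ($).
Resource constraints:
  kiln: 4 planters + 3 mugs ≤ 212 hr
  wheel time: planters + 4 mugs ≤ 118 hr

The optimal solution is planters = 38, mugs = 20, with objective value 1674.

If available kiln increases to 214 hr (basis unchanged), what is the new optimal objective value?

1682

Both kiln and wheel time are binding at x*.
From A_Bᵀ y = c: 4·y_kiln + 1·y_wheel time = 23; 3·y_kiln + 4·y_wheel time = 40.
This yields shadow prices y_kiln = 4, y_wheel time = 7.
Δz = y_kiln·Δb = 4 × (2) = 8, so new z* = 1674 + 8 = 1682.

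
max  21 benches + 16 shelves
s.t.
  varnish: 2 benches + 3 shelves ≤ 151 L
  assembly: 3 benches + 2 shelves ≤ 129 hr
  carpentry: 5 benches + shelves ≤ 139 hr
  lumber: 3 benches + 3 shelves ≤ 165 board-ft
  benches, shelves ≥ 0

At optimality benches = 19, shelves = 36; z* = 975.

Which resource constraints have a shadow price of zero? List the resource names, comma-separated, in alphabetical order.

varnish: 146/151 (slack 5)
assembly: 129/129 (binding)
carpentry: 131/139 (slack 8)
lumber: 165/165 (binding)
By complementary slackness, a constraint with positive slack has shadow price 0 → carpentry, varnish.

carpentry, varnish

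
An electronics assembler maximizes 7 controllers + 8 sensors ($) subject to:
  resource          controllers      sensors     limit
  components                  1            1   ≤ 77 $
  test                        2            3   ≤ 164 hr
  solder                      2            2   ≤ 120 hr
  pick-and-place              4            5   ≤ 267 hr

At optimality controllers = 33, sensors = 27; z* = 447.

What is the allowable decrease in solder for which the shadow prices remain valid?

13.2

Binding constraints: solder, pick-and-place. The basis is B = [[2,2],[4,5]] with det 2.
Per unit decrease in solder, x* moves by d = (-2.5, 2).
The basis stays optimal until controllers reaches 0; allowable decrease = 13.2 hr.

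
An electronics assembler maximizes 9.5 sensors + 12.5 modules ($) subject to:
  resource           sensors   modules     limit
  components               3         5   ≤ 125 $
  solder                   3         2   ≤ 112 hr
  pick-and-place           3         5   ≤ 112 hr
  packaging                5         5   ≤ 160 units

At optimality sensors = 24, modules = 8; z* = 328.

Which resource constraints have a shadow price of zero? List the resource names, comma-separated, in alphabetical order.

components, solder

components: 112/125 (slack 13)
solder: 88/112 (slack 24)
pick-and-place: 112/112 (binding)
packaging: 160/160 (binding)
By complementary slackness, a constraint with positive slack has shadow price 0 → components, solder.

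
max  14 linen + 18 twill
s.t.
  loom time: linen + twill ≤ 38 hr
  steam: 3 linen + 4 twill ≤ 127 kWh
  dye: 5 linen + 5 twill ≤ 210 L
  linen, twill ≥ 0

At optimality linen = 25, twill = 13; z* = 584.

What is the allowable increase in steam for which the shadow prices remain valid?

Binding constraints: loom time, steam. The basis is B = [[1,1],[3,4]] with det 1.
Per unit increase in steam, x* moves by d = (-1, 1).
The basis stays optimal until linen reaches 0; allowable increase = 25 kWh.

25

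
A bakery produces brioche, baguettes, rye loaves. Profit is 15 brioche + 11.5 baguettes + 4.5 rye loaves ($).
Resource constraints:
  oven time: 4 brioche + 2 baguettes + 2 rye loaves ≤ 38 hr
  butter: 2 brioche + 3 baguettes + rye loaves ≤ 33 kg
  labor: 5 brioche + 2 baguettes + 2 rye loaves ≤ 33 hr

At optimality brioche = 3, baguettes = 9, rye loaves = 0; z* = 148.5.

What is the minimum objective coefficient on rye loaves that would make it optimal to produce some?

6.5

Check each constraint at x*: oven time 30/38 (slack 8); butter 33/33 (tight); labor 33/33 (tight).
Since oven time is not tight, its dual is 0.
From A_Bᵀ y = c: 2·y_butter + 5·y_labor = 15; 3·y_butter + 2·y_labor = 11.5.
→ y_butter = 2.5 and y_labor = 2.
rye loaves enters the basis when its profit ≥ yᵀa₃ = 2.5·1 + 2·2 = 6.5.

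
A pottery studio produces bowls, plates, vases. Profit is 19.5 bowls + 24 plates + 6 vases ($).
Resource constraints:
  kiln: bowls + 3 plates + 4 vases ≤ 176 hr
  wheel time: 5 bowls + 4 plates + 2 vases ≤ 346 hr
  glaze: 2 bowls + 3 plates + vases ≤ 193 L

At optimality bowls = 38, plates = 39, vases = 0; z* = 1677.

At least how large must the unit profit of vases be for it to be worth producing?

9

Check each constraint at x*: kiln 155/176 (slack 21); wheel time 346/346 (tight); glaze 193/193 (tight).
Slack constraints have shadow price 0 (complementary slackness).
From A_Bᵀ y = c: 5·y_wheel time + 2·y_glaze = 19.5; 4·y_wheel time + 3·y_glaze = 24.
→ y_wheel time = 1.5 and y_glaze = 6.
vases enters the basis when its profit ≥ yᵀa₃ = 1.5·2 + 6·1 = 9.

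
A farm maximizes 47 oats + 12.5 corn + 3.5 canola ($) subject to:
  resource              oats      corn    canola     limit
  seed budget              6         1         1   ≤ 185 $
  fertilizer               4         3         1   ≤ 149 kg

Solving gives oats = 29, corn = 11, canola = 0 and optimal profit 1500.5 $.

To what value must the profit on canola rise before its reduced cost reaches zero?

At the optimum: seed budget uses 185 of 185 (binding); fertilizer uses 149 of 149 (binding).
The binding rows give the dual system: 6·y_seed budget + 4·y_fertilizer = 47 and 1·y_seed budget + 3·y_fertilizer = 12.5.
Solving: y_seed budget = 6.5, y_fertilizer = 2.
canola enters the basis when its profit ≥ yᵀa₃ = 6.5·1 + 2·1 = 8.5.

8.5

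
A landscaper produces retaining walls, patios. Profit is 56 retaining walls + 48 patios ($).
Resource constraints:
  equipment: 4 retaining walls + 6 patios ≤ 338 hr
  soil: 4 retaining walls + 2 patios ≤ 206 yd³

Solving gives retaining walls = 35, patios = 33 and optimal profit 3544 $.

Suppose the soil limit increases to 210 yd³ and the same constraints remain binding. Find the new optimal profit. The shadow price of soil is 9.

3580

Δb = 4, so new z* = 3544 + (9)·(4) = 3544 + 36 = 3580.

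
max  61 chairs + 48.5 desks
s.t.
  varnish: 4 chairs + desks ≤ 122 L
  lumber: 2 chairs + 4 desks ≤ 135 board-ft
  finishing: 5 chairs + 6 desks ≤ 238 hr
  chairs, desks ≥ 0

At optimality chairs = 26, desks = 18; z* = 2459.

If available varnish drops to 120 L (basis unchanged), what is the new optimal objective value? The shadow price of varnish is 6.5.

Δb = -2, so new z* = 2459 + (6.5)·(-2) = 2459 − 13 = 2446.

2446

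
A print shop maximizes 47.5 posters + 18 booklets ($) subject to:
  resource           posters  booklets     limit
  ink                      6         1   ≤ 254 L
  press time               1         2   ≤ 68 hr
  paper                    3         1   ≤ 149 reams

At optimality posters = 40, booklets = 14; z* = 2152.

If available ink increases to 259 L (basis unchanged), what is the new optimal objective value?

Binding: ink and press time. Non-binding: paper (15 unused).
Since paper is not tight, its dual is 0.
From A_Bᵀ y = c: 6·y_ink + 1·y_press time = 47.5; 1·y_ink + 2·y_press time = 18.
Solving: y_ink = 7, y_press time = 5.5.
Δz = y_ink·Δb = 7 × (5) = 35, so new z* = 2152 + 35 = 2187.

2187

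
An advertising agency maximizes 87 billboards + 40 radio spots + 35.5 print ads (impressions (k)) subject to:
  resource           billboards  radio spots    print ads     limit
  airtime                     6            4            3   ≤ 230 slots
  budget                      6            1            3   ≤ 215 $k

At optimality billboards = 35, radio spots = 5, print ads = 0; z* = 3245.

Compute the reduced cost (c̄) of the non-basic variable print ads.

Both airtime and budget are binding at x*.
Dual feasibility on the basic columns requires 6·y_airtime + 6·y_budget = 87, 4·y_airtime + 1·y_budget = 40.
→ y_airtime = 8.5 and y_budget = 6.
Reduced cost of print ads: c₃ − yᵀa₃ = 35.5 − (8.5·3 + 6·3) = 35.5 − 43.5 = -8.

-8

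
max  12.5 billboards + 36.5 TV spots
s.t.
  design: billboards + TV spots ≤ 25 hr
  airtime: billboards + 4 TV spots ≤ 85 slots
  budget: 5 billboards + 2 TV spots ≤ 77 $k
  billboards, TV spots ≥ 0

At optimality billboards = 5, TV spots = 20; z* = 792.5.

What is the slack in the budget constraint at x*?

budget used = 5·5 + 2·20 = 65; slack = 77 − 65 = 12.

12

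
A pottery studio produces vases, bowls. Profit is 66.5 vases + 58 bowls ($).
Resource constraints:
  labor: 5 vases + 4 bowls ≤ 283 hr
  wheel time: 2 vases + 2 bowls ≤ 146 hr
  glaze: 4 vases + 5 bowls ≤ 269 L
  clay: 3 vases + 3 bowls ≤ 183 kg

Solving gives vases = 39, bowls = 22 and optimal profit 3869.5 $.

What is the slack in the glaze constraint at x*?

glaze used = 4·39 + 5·22 = 266; slack = 269 − 266 = 3.

3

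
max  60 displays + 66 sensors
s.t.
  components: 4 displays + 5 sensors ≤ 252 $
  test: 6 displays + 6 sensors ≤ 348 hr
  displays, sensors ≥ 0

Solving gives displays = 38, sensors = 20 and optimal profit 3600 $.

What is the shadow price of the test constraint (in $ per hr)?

Check each constraint at x*: components 252/252 (tight); test 348/348 (tight).
From A_Bᵀ y = c: 4·y_components + 6·y_test = 60; 5·y_components + 6·y_test = 66.
Solving: y_components = 6, y_test = 6.
Shadow price of test = 6.

6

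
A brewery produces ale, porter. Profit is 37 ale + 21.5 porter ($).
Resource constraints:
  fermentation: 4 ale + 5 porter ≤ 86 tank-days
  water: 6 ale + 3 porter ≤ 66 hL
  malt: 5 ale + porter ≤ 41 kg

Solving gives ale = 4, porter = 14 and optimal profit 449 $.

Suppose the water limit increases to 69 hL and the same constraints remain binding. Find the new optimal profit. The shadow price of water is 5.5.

Δb = 3, so new z* = 449 + (5.5)·(3) = 449 + 16.5 = 465.5.

465.5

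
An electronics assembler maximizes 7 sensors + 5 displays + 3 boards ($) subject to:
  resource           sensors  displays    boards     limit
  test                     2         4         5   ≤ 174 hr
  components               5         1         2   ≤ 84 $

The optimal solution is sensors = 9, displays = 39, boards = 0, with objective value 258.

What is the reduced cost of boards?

-4

Check each constraint at x*: test 174/174 (tight); components 84/84 (tight).
The binding rows give the dual system: 2·y_test + 5·y_components = 7 and 4·y_test + 1·y_components = 5.
Solving: y_test = 1, y_components = 1.
Reduced cost of boards: c₃ − yᵀa₃ = 3 − (1·5 + 1·2) = 3 − 7 = -4.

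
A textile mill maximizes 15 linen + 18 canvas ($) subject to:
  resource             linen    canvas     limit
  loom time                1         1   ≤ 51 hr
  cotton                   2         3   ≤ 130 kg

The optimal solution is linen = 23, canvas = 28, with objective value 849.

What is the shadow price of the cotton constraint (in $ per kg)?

Both loom time and cotton are binding at x*.
From A_Bᵀ y = c: 1·y_loom time + 2·y_cotton = 15; 1·y_loom time + 3·y_cotton = 18.
Solving: y_loom time = 9, y_cotton = 3.
Shadow price of cotton = 3.

3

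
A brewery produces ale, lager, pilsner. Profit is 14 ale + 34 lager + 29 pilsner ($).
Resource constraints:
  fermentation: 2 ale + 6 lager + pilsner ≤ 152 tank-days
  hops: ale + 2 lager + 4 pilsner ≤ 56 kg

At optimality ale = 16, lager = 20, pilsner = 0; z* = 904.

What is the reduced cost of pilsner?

At the optimum: fermentation uses 152 of 152 (binding); hops uses 56 of 56 (binding).
From A_Bᵀ y = c: 2·y_fermentation + 1·y_hops = 14; 6·y_fermentation + 2·y_hops = 34.
Solving: y_fermentation = 3, y_hops = 8.
Reduced cost of pilsner: c₃ − yᵀa₃ = 29 − (3·1 + 8·4) = 29 − 35 = -6.

-6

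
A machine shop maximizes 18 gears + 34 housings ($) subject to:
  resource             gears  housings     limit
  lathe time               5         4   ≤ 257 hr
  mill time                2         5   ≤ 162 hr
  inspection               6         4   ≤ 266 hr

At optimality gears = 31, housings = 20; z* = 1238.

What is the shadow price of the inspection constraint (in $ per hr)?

Binding: mill time and inspection. Non-binding: lathe time (22 unused).
Since lathe time is not tight, its dual is 0.
From A_Bᵀ y = c: 2·y_mill time + 6·y_inspection = 18; 5·y_mill time + 4·y_inspection = 34.
Solving: y_mill time = 6, y_inspection = 1.
Shadow price of inspection = 1.

1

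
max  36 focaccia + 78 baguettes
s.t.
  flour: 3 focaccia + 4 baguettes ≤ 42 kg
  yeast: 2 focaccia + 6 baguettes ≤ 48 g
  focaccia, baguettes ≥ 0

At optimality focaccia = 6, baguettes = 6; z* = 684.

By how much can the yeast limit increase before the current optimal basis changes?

Binding constraints: flour, yeast. The basis is B = [[3,4],[2,6]] with det 10.
Per unit increase in yeast, x* moves by d = (-0.4, 0.3).
The basis stays optimal until focaccia reaches 0; allowable increase = 15 g.

15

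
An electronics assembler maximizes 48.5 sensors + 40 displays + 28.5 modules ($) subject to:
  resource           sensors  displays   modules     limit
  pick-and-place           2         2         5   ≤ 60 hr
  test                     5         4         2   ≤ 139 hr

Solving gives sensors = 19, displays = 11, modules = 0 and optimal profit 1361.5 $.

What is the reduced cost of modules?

Both pick-and-place and test are binding at x*.
From A_Bᵀ y = c: 2·y_pick-and-place + 5·y_test = 48.5; 2·y_pick-and-place + 4·y_test = 40.
→ y_pick-and-place = 3 and y_test = 8.5.
Reduced cost of modules: c₃ − yᵀa₃ = 28.5 − (3·5 + 8.5·2) = 28.5 − 32 = -3.5.

-3.5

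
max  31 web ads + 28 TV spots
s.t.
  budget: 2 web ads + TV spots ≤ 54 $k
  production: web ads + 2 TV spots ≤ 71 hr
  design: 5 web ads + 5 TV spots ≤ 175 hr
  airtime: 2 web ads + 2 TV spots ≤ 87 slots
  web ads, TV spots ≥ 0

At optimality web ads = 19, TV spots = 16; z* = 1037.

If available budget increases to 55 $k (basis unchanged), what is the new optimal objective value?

1040

Binding: budget and design. Non-binding: production (20 unused), airtime (17 unused).
Slack constraints have shadow price 0 (complementary slackness).
From A_Bᵀ y = c: 2·y_budget + 5·y_design = 31; 1·y_budget + 5·y_design = 28.
Solving: y_budget = 3, y_design = 5.
Δz = y_budget·Δb = 3 × (1) = 3, so new z* = 1037 + 3 = 1040.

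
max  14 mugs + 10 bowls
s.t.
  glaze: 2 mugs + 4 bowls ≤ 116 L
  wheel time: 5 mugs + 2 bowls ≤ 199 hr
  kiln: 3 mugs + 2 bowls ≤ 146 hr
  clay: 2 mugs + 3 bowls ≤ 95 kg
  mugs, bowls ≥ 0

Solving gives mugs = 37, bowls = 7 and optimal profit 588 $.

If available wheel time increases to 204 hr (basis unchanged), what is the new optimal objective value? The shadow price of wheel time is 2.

Δb = 5, so new z* = 588 + (2)·(5) = 588 + 10 = 598.

598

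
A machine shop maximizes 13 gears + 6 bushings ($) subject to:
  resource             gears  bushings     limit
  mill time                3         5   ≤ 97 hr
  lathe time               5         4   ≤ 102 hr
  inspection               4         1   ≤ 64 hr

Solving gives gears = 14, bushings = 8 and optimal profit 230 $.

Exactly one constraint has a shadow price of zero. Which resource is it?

mill time

mill time: 82/97 (slack 15)
lathe time: 102/102 (binding)
inspection: 64/64 (binding)
By complementary slackness, a constraint with positive slack has shadow price 0 → mill time.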